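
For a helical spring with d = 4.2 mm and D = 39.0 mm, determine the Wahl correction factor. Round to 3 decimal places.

C = D/d = 39.0/4.2 = 9.2857
K_W = (4C−1)/(4C−4) + 0.615/C = 36.143/33.143 + 0.0662 = 1.1567

1.157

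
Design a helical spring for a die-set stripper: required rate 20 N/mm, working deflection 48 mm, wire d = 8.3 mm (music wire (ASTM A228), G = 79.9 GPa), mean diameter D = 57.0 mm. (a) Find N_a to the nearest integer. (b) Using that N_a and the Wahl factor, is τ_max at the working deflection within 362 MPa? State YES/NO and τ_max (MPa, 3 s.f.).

N_a = Gd⁴/(8D³k) = (79.9×10³)(8.3⁴)/(8·57.0³·20) = 12.8 → N_a = 13
Actual rate k = Gd⁴/(8D³·13) = 19.688 N/mm
Working load F = kδ = 19.688·48 = 945.02 N
C = 57.0/8.3 = 6.8675; K_W = (4C−1)/(4C−4)+0.615/C = 1.2174
τ_max = K_W·8FD/(πd³) = 1.2174·239.9 = 292.04 MPa
τ_max ≤ 362 MPa → acceptable

(a) 13 coils; (b) YES, τ_max = 292 MPa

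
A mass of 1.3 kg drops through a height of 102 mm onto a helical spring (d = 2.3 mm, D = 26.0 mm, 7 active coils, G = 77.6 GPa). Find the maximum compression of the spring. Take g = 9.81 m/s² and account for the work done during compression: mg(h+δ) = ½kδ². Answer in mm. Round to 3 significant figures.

40.6 mm

k = Gd⁴/(8D³N_a) = (77.6×10³)(2.3⁴)/(8·26.0³·7) = 2.2063 N/mm
W = mg = 1.3 × 9.81 = 12.753 N
½kδ² − Wδ − Wh = 0 → δ = (W + √(W² + 2kWh))/k
δ = (12.753 + √(162.64 + 5739.94))/2.2063 = (12.753 + 76.828)/2.2063 = 40.602 mm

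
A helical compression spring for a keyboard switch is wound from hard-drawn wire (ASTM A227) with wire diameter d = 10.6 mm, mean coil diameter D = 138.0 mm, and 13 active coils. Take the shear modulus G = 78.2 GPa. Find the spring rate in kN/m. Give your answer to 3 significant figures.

3.61 kN/m

k = Gd⁴/(8D³N_a) = (78.2×10³ × 10.6⁴) / (8 × 138.0³ × 13)
  = 9.87257e+08 / 2.73319e+08 = 3.6121 N/mm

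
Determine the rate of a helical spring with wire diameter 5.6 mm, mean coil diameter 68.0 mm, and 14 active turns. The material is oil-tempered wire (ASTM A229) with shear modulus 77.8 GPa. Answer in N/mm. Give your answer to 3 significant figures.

k = Gd⁴/(8D³N_a) = (77.8×10³ × 5.6⁴) / (8 × 68.0³ × 14)
  = 7.65124e+07 / 3.52164e+07 = 2.1726 N/mm

2.17 N/mm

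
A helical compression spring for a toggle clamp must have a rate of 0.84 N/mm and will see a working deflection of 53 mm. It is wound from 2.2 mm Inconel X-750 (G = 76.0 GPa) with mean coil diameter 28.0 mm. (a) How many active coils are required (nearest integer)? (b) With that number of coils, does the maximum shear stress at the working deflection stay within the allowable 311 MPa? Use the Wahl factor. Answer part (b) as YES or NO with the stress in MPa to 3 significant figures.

N_a = Gd⁴/(8D³k) = (76.0×10³)(2.2⁴)/(8·28.0³·0.84) = 12.07 → N_a = 12
Actual rate k = Gd⁴/(8D³·12) = 0.84481 N/mm
Working load F = kδ = 0.84481·53 = 44.775 N
C = 28.0/2.2 = 12.7273; K_W = (4C−1)/(4C−4)+0.615/C = 1.1123
τ_max = K_W·8FD/(πd³) = 1.1123·299.82 = 333.49 MPa
τ_max > 311 MPa → exceeds allowable

(a) 12 coils; (b) NO, τ_max = 333 MPa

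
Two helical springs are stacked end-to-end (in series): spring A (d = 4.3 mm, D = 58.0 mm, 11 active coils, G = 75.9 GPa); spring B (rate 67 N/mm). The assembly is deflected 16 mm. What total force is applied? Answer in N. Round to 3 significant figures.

23.6 N

k_A = Gd⁴/(8D³N_a) = (75.9×10³)(4.3⁴)/(8·58.0³·11) = 1.5113 N/mm
Series: 1/k_eq = 1/1.5113 + 1/67 = 0.67661; k_eq = 1.478 N/mm
F = k_eq·δ = 1.478·16 = 23.647 N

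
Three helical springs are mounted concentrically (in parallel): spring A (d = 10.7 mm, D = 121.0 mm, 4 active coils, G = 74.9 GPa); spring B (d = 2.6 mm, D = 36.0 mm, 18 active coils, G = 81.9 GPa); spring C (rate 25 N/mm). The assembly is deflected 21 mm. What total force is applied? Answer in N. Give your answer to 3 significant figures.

k_A = Gd⁴/(8D³N_a) = (74.9×10³)(10.7⁴)/(8·121.0³·4) = 17.319 N/mm
k_B = Gd⁴/(8D³N_a) = (81.9×10³)(2.6⁴)/(8·36.0³·18) = 0.55707 N/mm
Parallel: k_eq = 17.319 + 0.55707 + 25 = 42.876 N/mm
F = k_eq·δ = 42.876·21 = 900.39 N

900 N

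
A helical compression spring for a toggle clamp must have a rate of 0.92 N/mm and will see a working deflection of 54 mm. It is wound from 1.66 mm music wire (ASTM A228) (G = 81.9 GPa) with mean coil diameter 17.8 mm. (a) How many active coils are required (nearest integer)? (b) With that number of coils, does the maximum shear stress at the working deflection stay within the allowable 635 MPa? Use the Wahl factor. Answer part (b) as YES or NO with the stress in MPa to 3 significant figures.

(a) 15 coils; (b) YES, τ_max = 558 MPa

N_a = Gd⁴/(8D³k) = (81.9×10³)(1.66⁴)/(8·17.8³·0.92) = 14.98 → N_a = 15
Actual rate k = Gd⁴/(8D³·15) = 0.91891 N/mm
Working load F = kδ = 0.91891·54 = 49.621 N
C = 17.8/1.66 = 10.7229; K_W = (4C−1)/(4C−4)+0.615/C = 1.1345
τ_max = K_W·8FD/(πd³) = 1.1345·491.7 = 557.84 MPa
τ_max ≤ 635 MPa → acceptable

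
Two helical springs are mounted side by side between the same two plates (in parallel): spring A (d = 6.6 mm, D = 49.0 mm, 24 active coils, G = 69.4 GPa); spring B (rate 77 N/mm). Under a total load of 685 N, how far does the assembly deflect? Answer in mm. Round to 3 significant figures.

k_A = Gd⁴/(8D³N_a) = (69.4×10³)(6.6⁴)/(8·49.0³·24) = 5.8297 N/mm
Parallel: k_eq = 5.8297 + 77 = 82.83 N/mm
δ = F/k_eq = 685/82.83 = 8.27 mm

8.27 mm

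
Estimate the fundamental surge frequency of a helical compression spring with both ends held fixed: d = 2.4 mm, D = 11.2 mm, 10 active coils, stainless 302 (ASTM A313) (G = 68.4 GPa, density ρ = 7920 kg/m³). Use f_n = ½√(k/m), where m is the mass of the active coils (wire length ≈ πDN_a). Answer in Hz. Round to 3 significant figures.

k = Gd⁴/(8D³N_a) = (68.4×10³)(2.4⁴)/(8·11.2³·10) = 20.191 N/mm = 20191 N/m
Wire length L = πDN_a = π·11.2·10 = 351.86 mm
m = ρ·(πd²/4)·L = 7920 × 4.5239×10⁻⁶ m² × 0.35186 m = 0.012607 kg
f_n = ½√(k/m) = 0.5·√(20191/0.012607) = 0.5·√(1.6016e+06) = 632.77 Hz

633 Hz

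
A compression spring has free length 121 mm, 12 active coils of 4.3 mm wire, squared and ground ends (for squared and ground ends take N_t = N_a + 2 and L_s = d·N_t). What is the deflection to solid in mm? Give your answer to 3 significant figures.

N_t = 14; L_s = 4.3·14 = 60.2 mm
δ_solid = L₀ − L_s = 121 − 60.2 = 60.8 mm

60.8 mm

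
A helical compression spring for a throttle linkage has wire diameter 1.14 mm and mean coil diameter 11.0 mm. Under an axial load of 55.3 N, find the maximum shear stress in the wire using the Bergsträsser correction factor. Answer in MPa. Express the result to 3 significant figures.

Spring index C = D/d = 11.0/1.14 = 9.6491
K_B = (4C+2)/(4C−3) = 40.596/35.596 = 1.1405
τ₀ = 8FD/(πd³) = 8·55.3·11.0/(π·1.14³) = 4866.4/4.6544 = 1045.5 MPa
τ_max = K·τ₀ = 1.1405 × 1045.5 = 1192.4 MPa

1190 MPa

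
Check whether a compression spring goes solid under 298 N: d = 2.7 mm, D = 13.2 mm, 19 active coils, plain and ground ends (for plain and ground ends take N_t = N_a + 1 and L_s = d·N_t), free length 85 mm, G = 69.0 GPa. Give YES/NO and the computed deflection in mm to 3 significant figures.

k = Gd⁴/(8D³N_a) = (69.0×10³)(2.7⁴)/(8·13.2³·19) = 10.489 N/mm
N_t = 20; L_s = 2.7·20 = 54 mm; δ_solid = L₀ − L_s = 85 − 54 = 31 mm
δ = F/k = 298/10.489 = 28.41 mm
δ < δ_solid → spring does not go solid

NO, δ = 28.4 mm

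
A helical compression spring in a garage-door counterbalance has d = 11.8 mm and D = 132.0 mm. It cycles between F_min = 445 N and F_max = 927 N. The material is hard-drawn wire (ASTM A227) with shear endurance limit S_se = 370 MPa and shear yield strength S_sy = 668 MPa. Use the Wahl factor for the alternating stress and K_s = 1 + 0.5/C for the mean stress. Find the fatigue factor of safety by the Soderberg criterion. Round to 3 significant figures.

C = D/d = 132.0/11.8 = 11.1864; K_W = (4C−1)/(4C−4)+0.615/C = 1.1286; K_s = 1+0.5/C = 1.0447
F_a = (F_max−F_min)/2 = 241 N; F_m = (F_max+F_min)/2 = 686 N
τ_a = K_W·8F_aD/(πd³) = 1.1286 × 49.304 = 55.645 MPa
τ_m = K_s·8F_mD/(πd³) = 1.0447 × 140.34 = 146.62 MPa
Soderberg: 1/n_f = τ_a/S_se + τ_m/S_sy = 55.645/370 + 146.62/668 = 0.15039 + 0.21949 = 0.36988
n_f = 1/0.36988 = 2.704

2.70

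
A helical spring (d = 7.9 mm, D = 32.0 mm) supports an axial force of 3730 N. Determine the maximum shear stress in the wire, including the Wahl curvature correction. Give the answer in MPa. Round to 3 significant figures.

Spring index C = D/d = 32.0/7.9 = 4.0506
K_W = (4C−1)/(4C−4) + 0.615/C = 15.203/12.203 + 0.1518 = 1.3977
τ₀ = 8FD/(πd³) = 8·3730·32.0/(π·7.9³) = 954880/1548.9 = 616.48 MPa
τ_max = K·τ₀ = 1.3977 × 616.48 = 861.64 MPa

862 MPa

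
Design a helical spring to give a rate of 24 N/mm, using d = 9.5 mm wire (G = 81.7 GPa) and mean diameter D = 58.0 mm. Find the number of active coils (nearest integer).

18

N_a = Gd⁴/(8D³k) = (81.7×10³ × 9.5⁴)/(8 × 58.0³ × 24)
    = 6.65452e+08 / 3.74615e+07 = 17.76 → 18 coils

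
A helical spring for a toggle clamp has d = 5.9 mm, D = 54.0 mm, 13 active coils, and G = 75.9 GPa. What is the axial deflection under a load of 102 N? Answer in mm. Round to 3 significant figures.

k = Gd⁴/(8D³N_a) = (75.9×10³)(5.9⁴)/(8·54.0³·13) = 5.6161 N/mm
δ = F/k = 102 / 5.6161 = 18.162 mm

18.2 mm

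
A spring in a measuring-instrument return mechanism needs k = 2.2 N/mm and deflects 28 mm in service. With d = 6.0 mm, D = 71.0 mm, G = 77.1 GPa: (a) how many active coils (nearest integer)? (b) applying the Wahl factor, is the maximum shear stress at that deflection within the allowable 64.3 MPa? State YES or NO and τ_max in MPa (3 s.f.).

(a) 16 coils; (b) YES, τ_max = 57.3 MPa

N_a = Gd⁴/(8D³k) = (77.1×10³)(6.0⁴)/(8·71.0³·2.2) = 15.86 → N_a = 16
Actual rate k = Gd⁴/(8D³·16) = 2.1811 N/mm
Working load F = kδ = 2.1811·28 = 61.071 N
C = 71.0/6.0 = 11.8333; K_W = (4C−1)/(4C−4)+0.615/C = 1.1212
τ_max = K_W·8FD/(πd³) = 1.1212·51.118 = 57.314 MPa
τ_max ≤ 64.3 MPa → acceptable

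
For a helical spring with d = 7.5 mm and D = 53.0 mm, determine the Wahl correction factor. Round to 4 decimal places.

1.2107

C = D/d = 53.0/7.5 = 7.0667
K_W = (4C−1)/(4C−4) + 0.615/C = 27.267/24.267 + 0.0870 = 1.2107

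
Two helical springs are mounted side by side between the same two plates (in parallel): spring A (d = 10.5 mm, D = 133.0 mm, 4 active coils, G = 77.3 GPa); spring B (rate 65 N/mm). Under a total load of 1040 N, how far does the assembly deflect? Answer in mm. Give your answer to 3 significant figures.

13.4 mm

k_A = Gd⁴/(8D³N_a) = (77.3×10³)(10.5⁴)/(8·133.0³·4) = 12.48 N/mm
Parallel: k_eq = 12.48 + 65 = 77.48 N/mm
δ = F/k_eq = 1040/77.48 = 13.423 mm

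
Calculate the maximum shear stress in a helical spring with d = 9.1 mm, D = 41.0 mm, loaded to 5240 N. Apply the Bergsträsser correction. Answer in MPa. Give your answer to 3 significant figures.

Spring index C = D/d = 41.0/9.1 = 4.5055
K_B = (4C+2)/(4C−3) = 20.022/15.022 = 1.3328
τ₀ = 8FD/(πd³) = 8·5240·41.0/(π·9.1³) = 1.71872e+06/2367.4 = 725.99 MPa
τ_max = K·τ₀ = 1.3328 × 725.99 = 967.63 MPa

968 MPa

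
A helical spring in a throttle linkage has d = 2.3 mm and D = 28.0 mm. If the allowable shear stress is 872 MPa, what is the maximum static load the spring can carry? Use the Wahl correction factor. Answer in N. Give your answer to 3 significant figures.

133 N

C = D/d = 28.0/2.3 = 12.1739
K_W = (4C−1)/(4C−4) + 0.615/C = 47.696/44.696 + 0.0505 = 1.1176
τ_max = K·8FD/(πd³) → F_max = τ_allow·πd³/(8DK)
F_max = 872·π·2.3³/(8·28.0·1.1176) = 33331/250.35 = 133.14 N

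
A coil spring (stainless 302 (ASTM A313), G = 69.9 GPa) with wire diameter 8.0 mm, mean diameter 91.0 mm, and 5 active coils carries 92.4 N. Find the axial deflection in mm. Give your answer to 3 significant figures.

9.73 mm

k = Gd⁴/(8D³N_a) = (69.9×10³)(8.0⁴)/(8·91.0³·5) = 9.4985 N/mm
δ = F/k = 92.4 / 9.4985 = 9.7279 mm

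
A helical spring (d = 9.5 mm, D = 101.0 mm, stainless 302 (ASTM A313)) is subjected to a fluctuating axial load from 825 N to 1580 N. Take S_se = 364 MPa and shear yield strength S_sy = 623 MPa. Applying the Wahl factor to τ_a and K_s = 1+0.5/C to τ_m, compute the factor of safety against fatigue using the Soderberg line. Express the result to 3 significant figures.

1.04

C = D/d = 101.0/9.5 = 10.6316; K_W = (4C−1)/(4C−4)+0.615/C = 1.1357; K_s = 1+0.5/C = 1.0470
F_a = (F_max−F_min)/2 = 377.5 N; F_m = (F_max+F_min)/2 = 1202.5 N
τ_a = K_W·8F_aD/(πd³) = 1.1357 × 113.24 = 128.61 MPa
τ_m = K_s·8F_mD/(πd³) = 1.0470 × 360.72 = 377.69 MPa
Soderberg: 1/n_f = τ_a/S_se + τ_m/S_sy = 128.61/364 + 377.69/623 = 0.35333 + 0.60624 = 0.95957
n_f = 1/0.95957 = 1.042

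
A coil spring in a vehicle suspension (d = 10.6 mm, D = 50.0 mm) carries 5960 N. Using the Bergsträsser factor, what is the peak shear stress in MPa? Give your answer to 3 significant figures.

838 MPa

Spring index C = D/d = 50.0/10.6 = 4.7170
K_B = (4C+2)/(4C−3) = 20.868/15.868 = 1.3151
τ₀ = 8FD/(πd³) = 8·5960·50.0/(π·10.6³) = 2.384e+06/3741.7 = 637.15 MPa
τ_max = K·τ₀ = 1.3151 × 637.15 = 837.91 MPa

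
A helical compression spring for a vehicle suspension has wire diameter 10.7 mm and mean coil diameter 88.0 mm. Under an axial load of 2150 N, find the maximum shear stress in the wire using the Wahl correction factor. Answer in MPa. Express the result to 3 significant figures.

464 MPa

Spring index C = D/d = 88.0/10.7 = 8.2243
K_W = (4C−1)/(4C−4) + 0.615/C = 31.897/28.897 + 0.0748 = 1.1786
τ₀ = 8FD/(πd³) = 8·2150·88.0/(π·10.7³) = 1.5136e+06/3848.6 = 393.29 MPa
τ_max = K·τ₀ = 1.1786 × 393.29 = 463.53 MPa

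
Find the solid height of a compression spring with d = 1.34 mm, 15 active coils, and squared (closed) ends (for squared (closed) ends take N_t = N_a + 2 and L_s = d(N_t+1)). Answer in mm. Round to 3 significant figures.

squared (closed) ends: N_t = N_a + 2 = 15 + 2 = 17
L_s = d·(N_t+1) = 1.34 × 18 = 24.12 mm

24.1 mm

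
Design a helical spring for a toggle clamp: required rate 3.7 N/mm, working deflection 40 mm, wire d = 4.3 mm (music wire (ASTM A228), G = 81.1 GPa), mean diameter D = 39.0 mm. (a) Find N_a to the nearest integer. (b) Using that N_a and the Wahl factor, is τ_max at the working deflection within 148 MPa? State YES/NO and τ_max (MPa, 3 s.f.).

N_a = Gd⁴/(8D³k) = (81.1×10³)(4.3⁴)/(8·39.0³·3.7) = 15.79 → N_a = 16
Actual rate k = Gd⁴/(8D³·16) = 3.6517 N/mm
Working load F = kδ = 3.6517·40 = 146.07 N
C = 39.0/4.3 = 9.0698; K_W = (4C−1)/(4C−4)+0.615/C = 1.1607
τ_max = K_W·8FD/(πd³) = 1.1607·182.45 = 211.78 MPa
τ_max > 148 MPa → exceeds allowable

(a) 16 coils; (b) NO, τ_max = 212 MPa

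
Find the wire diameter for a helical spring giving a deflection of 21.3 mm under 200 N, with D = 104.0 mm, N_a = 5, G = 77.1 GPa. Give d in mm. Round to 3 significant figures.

8.60 mm

Required rate k = F/δ = 200/21.3 = 9.3897 N/mm
d = (8D³N_a·k / G)^(1/4) = (8·104.0³·5·9.3897 / (77.1×10³))^0.25
  = (5479.7)^0.25 = 8.6038 mm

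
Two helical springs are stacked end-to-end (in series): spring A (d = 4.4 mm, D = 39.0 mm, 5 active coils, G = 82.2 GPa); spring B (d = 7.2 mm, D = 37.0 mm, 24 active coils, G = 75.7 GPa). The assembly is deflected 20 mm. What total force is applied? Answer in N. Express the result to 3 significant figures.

k_A = Gd⁴/(8D³N_a) = (82.2×10³)(4.4⁴)/(8·39.0³·5) = 12.985 N/mm
k_B = Gd⁴/(8D³N_a) = (75.7×10³)(7.2⁴)/(8·37.0³·24) = 20.918 N/mm
Series: 1/k_eq = 1/12.985 + 1/20.918 = 0.12482; k_eq = 8.0115 N/mm
F = k_eq·δ = 8.0115·20 = 160.23 N

160 N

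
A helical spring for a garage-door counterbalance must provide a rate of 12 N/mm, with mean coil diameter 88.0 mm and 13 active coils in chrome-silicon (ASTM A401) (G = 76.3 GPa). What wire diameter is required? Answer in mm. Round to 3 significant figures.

10.3 mm

d = (8D³N_a·k / G)^(1/4) = (8·88.0³·13·12 / (76.3×10³))^0.25
  = (11146)^0.25 = 10.2751 mm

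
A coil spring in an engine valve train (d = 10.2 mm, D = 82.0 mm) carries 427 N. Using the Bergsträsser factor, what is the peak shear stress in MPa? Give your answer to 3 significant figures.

Spring index C = D/d = 82.0/10.2 = 8.0392
K_B = (4C+2)/(4C−3) = 34.157/29.157 = 1.1715
τ₀ = 8FD/(πd³) = 8·427·82.0/(π·10.2³) = 280112/3333.9 = 84.02 MPa
τ_max = K·τ₀ = 1.1715 × 84.02 = 98.428 MPa

98.4 MPa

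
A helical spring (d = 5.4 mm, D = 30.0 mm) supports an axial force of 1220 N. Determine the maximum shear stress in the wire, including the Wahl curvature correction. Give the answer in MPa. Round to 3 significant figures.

Spring index C = D/d = 30.0/5.4 = 5.5556
K_W = (4C−1)/(4C−4) + 0.615/C = 21.222/18.222 + 0.1107 = 1.2753
τ₀ = 8FD/(πd³) = 8·1220·30.0/(π·5.4³) = 292800/494.69 = 591.89 MPa
τ_max = K·τ₀ = 1.2753 × 591.89 = 754.86 MPa

755 MPa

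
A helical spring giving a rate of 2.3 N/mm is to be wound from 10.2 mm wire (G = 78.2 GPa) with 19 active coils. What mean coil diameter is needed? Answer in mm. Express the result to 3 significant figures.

134 mm

D = (Gd⁴/(8N_a·k))^(1/3) = (78.2×10³·10.2⁴/(8·19·2.3))^(1/3)
  = (2.42123e+06)^(1/3) = 134.2802 mm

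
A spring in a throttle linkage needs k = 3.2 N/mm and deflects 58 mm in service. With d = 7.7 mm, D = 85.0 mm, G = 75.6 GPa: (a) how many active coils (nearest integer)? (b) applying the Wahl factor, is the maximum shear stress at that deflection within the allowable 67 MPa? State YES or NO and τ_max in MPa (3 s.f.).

(a) 17 coils; (b) NO, τ_max = 98.9 MPa

N_a = Gd⁴/(8D³k) = (75.6×10³)(7.7⁴)/(8·85.0³·3.2) = 16.9 → N_a = 17
Actual rate k = Gd⁴/(8D³·17) = 3.1819 N/mm
Working load F = kδ = 3.1819·58 = 184.55 N
C = 85.0/7.7 = 11.0390; K_W = (4C−1)/(4C−4)+0.615/C = 1.1304
τ_max = K_W·8FD/(πd³) = 1.1304·87.499 = 98.911 MPa
τ_max > 67 MPa → exceeds allowable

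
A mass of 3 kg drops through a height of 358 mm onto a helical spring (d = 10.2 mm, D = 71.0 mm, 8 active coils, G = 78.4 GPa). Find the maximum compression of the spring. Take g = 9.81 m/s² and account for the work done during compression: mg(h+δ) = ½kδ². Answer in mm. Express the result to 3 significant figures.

24.7 mm

k = Gd⁴/(8D³N_a) = (78.4×10³)(10.2⁴)/(8·71.0³·8) = 37.048 N/mm
W = mg = 3 × 9.81 = 29.43 N
½kδ² − Wδ − Wh = 0 → δ = (W + √(W² + 2kWh))/k
δ = (29.43 + √(866.12 + 780666))/37.048 = (29.43 + 884.04)/37.048 = 24.657 mm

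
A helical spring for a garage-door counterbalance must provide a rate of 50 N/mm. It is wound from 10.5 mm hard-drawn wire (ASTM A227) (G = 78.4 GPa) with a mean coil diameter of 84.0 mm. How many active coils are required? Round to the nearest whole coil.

N_a = Gd⁴/(8D³k) = (78.4×10³ × 10.5⁴)/(8 × 84.0³ × 50)
    = 9.52957e+08 / 2.37082e+08 = 4.02 → 4 coils

4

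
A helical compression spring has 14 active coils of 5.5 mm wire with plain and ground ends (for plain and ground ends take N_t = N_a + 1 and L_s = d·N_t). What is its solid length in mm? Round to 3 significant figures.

plain and ground ends: N_t = N_a + 1 = 14 + 1 = 15
L_s = d·N_t = 5.5 × 15 = 82.5 mm

82.5 mm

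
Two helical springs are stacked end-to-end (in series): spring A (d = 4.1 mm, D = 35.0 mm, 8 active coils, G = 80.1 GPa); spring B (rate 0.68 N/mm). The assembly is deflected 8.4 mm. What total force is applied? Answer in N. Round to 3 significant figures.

k_A = Gd⁴/(8D³N_a) = (80.1×10³)(4.1⁴)/(8·35.0³·8) = 8.2487 N/mm
Series: 1/k_eq = 1/8.2487 + 1/0.68 = 1.5918; k_eq = 0.62821 N/mm
F = k_eq·δ = 0.62821·8.4 = 5.277 N

5.28 N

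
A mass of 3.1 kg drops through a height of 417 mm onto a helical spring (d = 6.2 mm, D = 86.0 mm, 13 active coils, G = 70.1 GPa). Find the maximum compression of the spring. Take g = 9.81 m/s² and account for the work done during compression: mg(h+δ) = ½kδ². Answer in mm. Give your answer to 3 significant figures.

148 mm

k = Gd⁴/(8D³N_a) = (70.1×10³)(6.2⁴)/(8·86.0³·13) = 1.5659 N/mm
W = mg = 3.1 × 9.81 = 30.411 N
½kδ² − Wδ − Wh = 0 → δ = (W + √(W² + 2kWh))/k
δ = (30.411 + √(924.83 + 39714.8))/1.5659 = (30.411 + 201.59)/1.5659 = 148.16 mm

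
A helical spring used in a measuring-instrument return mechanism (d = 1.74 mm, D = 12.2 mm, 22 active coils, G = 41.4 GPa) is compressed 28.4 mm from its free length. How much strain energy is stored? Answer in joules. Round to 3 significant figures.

k = Gd⁴/(8D³N_a) = (41.4×10³)(1.74⁴)/(8·12.2³·22) = 1.1874 N/mm
U = ½kδ² = 0.5 × 1.1874 × 28.4² = 478.86 N·mm = 0.47886 J

0.479 J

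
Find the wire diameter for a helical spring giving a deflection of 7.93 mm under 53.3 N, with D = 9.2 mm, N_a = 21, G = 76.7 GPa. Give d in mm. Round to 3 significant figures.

Required rate k = F/δ = 53.3/7.93 = 6.7213 N/mm
d = (8D³N_a·k / G)^(1/4) = (8·9.2³·21·6.7213 / (76.7×10³))^0.25
  = (11.464)^0.25 = 1.8401 mm

1.84 mm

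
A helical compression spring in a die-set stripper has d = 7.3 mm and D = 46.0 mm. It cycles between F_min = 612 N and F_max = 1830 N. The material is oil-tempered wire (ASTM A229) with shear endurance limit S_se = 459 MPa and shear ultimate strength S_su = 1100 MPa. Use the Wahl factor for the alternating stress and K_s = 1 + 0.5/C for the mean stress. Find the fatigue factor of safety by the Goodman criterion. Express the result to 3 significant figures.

C = D/d = 46.0/7.3 = 6.3014; K_W = (4C−1)/(4C−4)+0.615/C = 1.2391; K_s = 1+0.5/C = 1.0793
F_a = (F_max−F_min)/2 = 609 N; F_m = (F_max+F_min)/2 = 1221 N
τ_a = K_W·8F_aD/(πd³) = 1.2391 × 183.38 = 227.22 MPa
τ_m = K_s·8F_mD/(πd³) = 1.0793 × 367.66 = 396.83 MPa
Goodman: 1/n_f = τ_a/S_se + τ_m/S_su = 227.22/459 + 396.83/1100 = 0.49503 + 0.36076 = 0.85578
n_f = 1/0.85578 = 1.169

1.17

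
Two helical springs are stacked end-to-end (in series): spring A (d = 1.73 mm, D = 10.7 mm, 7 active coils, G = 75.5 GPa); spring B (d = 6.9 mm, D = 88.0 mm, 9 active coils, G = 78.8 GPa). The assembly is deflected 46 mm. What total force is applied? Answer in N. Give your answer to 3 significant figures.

122 N

k_A = Gd⁴/(8D³N_a) = (75.5×10³)(1.73⁴)/(8·10.7³·7) = 9.8581 N/mm
k_B = Gd⁴/(8D³N_a) = (78.8×10³)(6.9⁴)/(8·88.0³·9) = 3.6403 N/mm
Series: 1/k_eq = 1/9.8581 + 1/3.6403 = 0.37614; k_eq = 2.6586 N/mm
F = k_eq·δ = 2.6586·46 = 122.3 N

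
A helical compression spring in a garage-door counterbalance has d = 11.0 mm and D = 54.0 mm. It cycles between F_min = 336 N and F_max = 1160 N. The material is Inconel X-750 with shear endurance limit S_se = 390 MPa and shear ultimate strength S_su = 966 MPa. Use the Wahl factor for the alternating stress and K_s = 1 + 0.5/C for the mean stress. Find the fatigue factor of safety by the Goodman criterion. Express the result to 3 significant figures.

C = D/d = 54.0/11.0 = 4.9091; K_W = (4C−1)/(4C−4)+0.615/C = 1.3171; K_s = 1+0.5/C = 1.1019
F_a = (F_max−F_min)/2 = 412 N; F_m = (F_max+F_min)/2 = 748 N
τ_a = K_W·8F_aD/(πd³) = 1.3171 × 42.565 = 56.064 MPa
τ_m = K_s·8F_mD/(πd³) = 1.1019 × 77.278 = 85.149 MPa
Goodman: 1/n_f = τ_a/S_se + τ_m/S_su = 56.064/390 + 85.149/966 = 0.14375 + 0.08815 = 0.2319
n_f = 1/0.2319 = 4.312

4.31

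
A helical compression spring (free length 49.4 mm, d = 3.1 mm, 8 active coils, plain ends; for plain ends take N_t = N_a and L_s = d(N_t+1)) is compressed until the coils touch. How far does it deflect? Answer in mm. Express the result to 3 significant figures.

N_t = 8; L_s = 3.1·9 = 27.9 mm
δ_solid = L₀ − L_s = 49.4 − 27.9 = 21.5 mm

21.5 mm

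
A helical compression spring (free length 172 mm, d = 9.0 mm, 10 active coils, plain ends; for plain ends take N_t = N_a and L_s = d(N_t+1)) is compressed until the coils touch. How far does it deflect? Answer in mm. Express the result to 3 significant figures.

N_t = 10; L_s = 9.0·11 = 99 mm
δ_solid = L₀ − L_s = 172 − 99 = 73 mm

73.0 mm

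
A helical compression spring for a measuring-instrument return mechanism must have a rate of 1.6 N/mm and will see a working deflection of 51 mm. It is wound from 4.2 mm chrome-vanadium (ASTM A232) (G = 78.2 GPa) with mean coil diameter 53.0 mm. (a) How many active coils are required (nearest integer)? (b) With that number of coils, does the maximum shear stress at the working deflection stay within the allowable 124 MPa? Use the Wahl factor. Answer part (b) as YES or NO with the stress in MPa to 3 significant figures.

(a) 13 coils; (b) NO, τ_max = 163 MPa

N_a = Gd⁴/(8D³k) = (78.2×10³)(4.2⁴)/(8·53.0³·1.6) = 12.77 → N_a = 13
Actual rate k = Gd⁴/(8D³·13) = 1.5716 N/mm
Working load F = kδ = 1.5716·51 = 80.152 N
C = 53.0/4.2 = 12.6190; K_W = (4C−1)/(4C−4)+0.615/C = 1.1133
τ_max = K_W·8FD/(πd³) = 1.1133·146.01 = 162.55 MPa
τ_max > 124 MPa → exceeds allowable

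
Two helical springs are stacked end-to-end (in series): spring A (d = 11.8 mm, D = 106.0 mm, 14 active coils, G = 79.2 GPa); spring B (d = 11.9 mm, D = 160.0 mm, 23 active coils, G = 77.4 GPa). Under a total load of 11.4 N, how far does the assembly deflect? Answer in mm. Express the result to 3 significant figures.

6.53 mm

k_A = Gd⁴/(8D³N_a) = (79.2×10³)(11.8⁴)/(8·106.0³·14) = 11.511 N/mm
k_B = Gd⁴/(8D³N_a) = (77.4×10³)(11.9⁴)/(8·160.0³·23) = 2.0594 N/mm
Series: 1/k_eq = 1/11.511 + 1/2.0594 = 0.57244; k_eq = 1.7469 N/mm
δ = F/k_eq = 11.4/1.7469 = 6.5258 mm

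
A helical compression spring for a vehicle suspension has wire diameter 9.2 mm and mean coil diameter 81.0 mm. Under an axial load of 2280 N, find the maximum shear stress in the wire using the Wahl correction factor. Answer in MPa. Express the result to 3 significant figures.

Spring index C = D/d = 81.0/9.2 = 8.8043
K_W = (4C−1)/(4C−4) + 0.615/C = 34.217/31.217 + 0.0699 = 1.1660
τ₀ = 8FD/(πd³) = 8·2280·81.0/(π·9.2³) = 1.47744e+06/2446.3 = 603.94 MPa
τ_max = K·τ₀ = 1.1660 × 603.94 = 704.17 MPa

704 MPa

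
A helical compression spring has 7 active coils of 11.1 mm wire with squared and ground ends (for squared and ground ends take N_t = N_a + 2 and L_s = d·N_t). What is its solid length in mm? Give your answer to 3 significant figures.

99.9 mm

squared and ground ends: N_t = N_a + 2 = 7 + 2 = 9
L_s = d·N_t = 11.1 × 9 = 99.9 mm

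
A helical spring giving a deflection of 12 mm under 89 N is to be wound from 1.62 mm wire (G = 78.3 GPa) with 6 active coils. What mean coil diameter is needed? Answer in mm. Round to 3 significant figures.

Required rate k = F/δ = 89/12 = 7.4167 N/mm
D = (Gd⁴/(8N_a·k))^(1/3) = (78.3×10³·1.62⁴/(8·6·7.4167))^(1/3)
  = (1514.86)^(1/3) = 11.4848 mm

11.5 mm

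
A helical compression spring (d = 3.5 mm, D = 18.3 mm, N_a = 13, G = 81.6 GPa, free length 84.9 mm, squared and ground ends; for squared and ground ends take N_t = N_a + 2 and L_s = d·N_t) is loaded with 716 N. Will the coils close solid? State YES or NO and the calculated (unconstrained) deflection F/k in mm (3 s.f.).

k = Gd⁴/(8D³N_a) = (81.6×10³)(3.5⁴)/(8·18.3³·13) = 19.212 N/mm
N_t = 15; L_s = 3.5·15 = 52.5 mm; δ_solid = L₀ − L_s = 84.9 − 52.5 = 32.4 mm
δ = F/k = 716/19.212 = 37.268 mm
δ ≥ δ_solid → spring goes solid

YES, δ = 37.3 mm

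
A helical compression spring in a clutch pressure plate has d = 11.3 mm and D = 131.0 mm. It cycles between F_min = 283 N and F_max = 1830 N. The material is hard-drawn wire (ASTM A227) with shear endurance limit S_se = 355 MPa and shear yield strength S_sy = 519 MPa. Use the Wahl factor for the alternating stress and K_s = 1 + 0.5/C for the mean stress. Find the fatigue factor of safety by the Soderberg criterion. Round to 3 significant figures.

0.946

C = D/d = 131.0/11.3 = 11.5929; K_W = (4C−1)/(4C−4)+0.615/C = 1.1239; K_s = 1+0.5/C = 1.0431
F_a = (F_max−F_min)/2 = 773.5 N; F_m = (F_max+F_min)/2 = 1056.5 N
τ_a = K_W·8F_aD/(πd³) = 1.1239 × 178.83 = 200.98 MPa
τ_m = K_s·8F_mD/(πd³) = 1.0431 × 244.26 = 254.79 MPa
Soderberg: 1/n_f = τ_a/S_se + τ_m/S_sy = 200.98/355 + 254.79/519 = 0.56613 + 0.49093 = 1.0571
n_f = 1/1.0571 = 0.946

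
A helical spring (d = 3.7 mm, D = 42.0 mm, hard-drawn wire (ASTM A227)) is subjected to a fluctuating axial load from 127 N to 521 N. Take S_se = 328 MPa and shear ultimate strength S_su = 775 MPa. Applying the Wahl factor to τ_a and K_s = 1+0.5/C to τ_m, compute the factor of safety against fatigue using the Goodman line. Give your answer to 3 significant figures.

C = D/d = 42.0/3.7 = 11.3514; K_W = (4C−1)/(4C−4)+0.615/C = 1.1266; K_s = 1+0.5/C = 1.0440
F_a = (F_max−F_min)/2 = 197 N; F_m = (F_max+F_min)/2 = 324 N
τ_a = K_W·8F_aD/(πd³) = 1.1266 × 415.96 = 468.63 MPa
τ_m = K_s·8F_mD/(πd³) = 1.0440 × 684.12 = 714.25 MPa
Goodman: 1/n_f = τ_a/S_se + τ_m/S_su = 468.63/328 + 714.25/775 = 1.42876 + 0.92161 = 2.3504
n_f = 1/2.3504 = 0.4255

0.425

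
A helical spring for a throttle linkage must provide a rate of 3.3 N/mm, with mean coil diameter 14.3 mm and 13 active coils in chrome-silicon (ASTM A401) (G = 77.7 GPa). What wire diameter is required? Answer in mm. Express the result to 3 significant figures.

d = (8D³N_a·k / G)^(1/4) = (8·14.3³·13·3.3 / (77.7×10³))^0.25
  = (12.916)^0.25 = 1.8958 mm

1.90 mm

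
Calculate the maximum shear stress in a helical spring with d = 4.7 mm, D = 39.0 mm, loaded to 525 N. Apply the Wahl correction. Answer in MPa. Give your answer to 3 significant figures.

Spring index C = D/d = 39.0/4.7 = 8.2979
K_W = (4C−1)/(4C−4) + 0.615/C = 32.191/29.191 + 0.0741 = 1.1769
τ₀ = 8FD/(πd³) = 8·525·39.0/(π·4.7³) = 163800/326.17 = 502.19 MPa
τ_max = K·τ₀ = 1.1769 × 502.19 = 591.02 MPa

591 MPa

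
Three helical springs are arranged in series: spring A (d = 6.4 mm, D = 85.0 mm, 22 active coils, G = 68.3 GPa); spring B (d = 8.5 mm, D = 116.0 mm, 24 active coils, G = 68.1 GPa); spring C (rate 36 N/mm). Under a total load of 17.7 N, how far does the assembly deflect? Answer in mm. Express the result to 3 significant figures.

k_A = Gd⁴/(8D³N_a) = (68.3×10³)(6.4⁴)/(8·85.0³·22) = 1.0602 N/mm
k_B = Gd⁴/(8D³N_a) = (68.1×10³)(8.5⁴)/(8·116.0³·24) = 1.1862 N/mm
Series: 1/k_eq = 1/1.0602 + 1/1.1862 + 1/36 = 1.8141; k_eq = 0.55124 N/mm
δ = F/k_eq = 17.7/0.55124 = 32.109 mm

32.1 mm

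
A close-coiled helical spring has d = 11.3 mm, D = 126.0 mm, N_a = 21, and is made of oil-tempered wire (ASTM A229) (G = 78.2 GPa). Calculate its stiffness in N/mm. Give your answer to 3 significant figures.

3.79 N/mm

k = Gd⁴/(8D³N_a) = (78.2×10³ × 11.3⁴) / (8 × 126.0³ × 21)
  = 1.27503e+09 / 3.36063e+08 = 3.794 N/mm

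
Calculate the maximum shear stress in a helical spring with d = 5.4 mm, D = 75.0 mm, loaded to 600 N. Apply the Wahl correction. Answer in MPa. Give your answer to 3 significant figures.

802 MPa

Spring index C = D/d = 75.0/5.4 = 13.8889
K_W = (4C−1)/(4C−4) + 0.615/C = 54.556/51.556 + 0.0443 = 1.1025
τ₀ = 8FD/(πd³) = 8·600·75.0/(π·5.4³) = 360000/494.69 = 727.73 MPa
τ_max = K·τ₀ = 1.1025 × 727.73 = 802.3 MPa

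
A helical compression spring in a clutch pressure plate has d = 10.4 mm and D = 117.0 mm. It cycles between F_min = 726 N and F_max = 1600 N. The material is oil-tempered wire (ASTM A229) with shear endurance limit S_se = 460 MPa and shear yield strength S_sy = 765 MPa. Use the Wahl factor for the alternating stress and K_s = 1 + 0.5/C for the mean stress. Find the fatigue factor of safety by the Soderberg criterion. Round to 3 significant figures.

1.42

C = D/d = 117.0/10.4 = 11.2500; K_W = (4C−1)/(4C−4)+0.615/C = 1.1278; K_s = 1+0.5/C = 1.0444
F_a = (F_max−F_min)/2 = 437 N; F_m = (F_max+F_min)/2 = 1163 N
τ_a = K_W·8F_aD/(πd³) = 1.1278 × 115.75 = 130.54 MPa
τ_m = K_s·8F_mD/(πd³) = 1.0444 × 308.04 = 321.73 MPa
Soderberg: 1/n_f = τ_a/S_se + τ_m/S_sy = 130.54/460 + 321.73/765 = 0.28379 + 0.42056 = 0.70435
n_f = 1/0.70435 = 1.42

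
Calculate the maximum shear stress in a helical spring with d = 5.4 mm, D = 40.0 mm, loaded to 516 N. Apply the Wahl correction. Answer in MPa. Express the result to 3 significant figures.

401 MPa

Spring index C = D/d = 40.0/5.4 = 7.4074
K_W = (4C−1)/(4C−4) + 0.615/C = 28.630/25.630 + 0.0830 = 1.2001
τ₀ = 8FD/(πd³) = 8·516·40.0/(π·5.4³) = 165120/494.69 = 333.79 MPa
τ_max = K·τ₀ = 1.2001 × 333.79 = 400.57 MPa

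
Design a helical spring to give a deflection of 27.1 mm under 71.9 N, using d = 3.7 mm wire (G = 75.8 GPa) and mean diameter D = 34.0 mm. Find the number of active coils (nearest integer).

Required rate k = F/δ = 71.9/27.1 = 2.6531 N/mm
N_a = Gd⁴/(8D³k) = (75.8×10³ × 3.7⁴)/(8 × 34.0³ × 2.6531)
    = 1.42061e+07 / 834231 = 17.03 → 17 coils

17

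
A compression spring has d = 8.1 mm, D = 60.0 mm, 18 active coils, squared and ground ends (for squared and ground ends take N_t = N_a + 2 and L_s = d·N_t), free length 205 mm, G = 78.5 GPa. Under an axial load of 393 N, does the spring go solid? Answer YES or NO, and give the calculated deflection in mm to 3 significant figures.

NO, δ = 36.2 mm

k = Gd⁴/(8D³N_a) = (78.5×10³)(8.1⁴)/(8·60.0³·18) = 10.864 N/mm
N_t = 20; L_s = 8.1·20 = 162 mm; δ_solid = L₀ − L_s = 205 − 162 = 43 mm
δ = F/k = 393/10.864 = 36.174 mm
δ < δ_solid → spring does not go solid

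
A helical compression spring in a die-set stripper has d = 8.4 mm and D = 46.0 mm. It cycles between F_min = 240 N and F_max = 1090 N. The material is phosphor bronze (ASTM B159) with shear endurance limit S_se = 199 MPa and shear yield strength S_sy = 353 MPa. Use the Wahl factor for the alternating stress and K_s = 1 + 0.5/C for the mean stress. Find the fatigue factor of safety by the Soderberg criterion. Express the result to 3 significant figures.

1.06

C = D/d = 46.0/8.4 = 5.4762; K_W = (4C−1)/(4C−4)+0.615/C = 1.2799; K_s = 1+0.5/C = 1.0913
F_a = (F_max−F_min)/2 = 425 N; F_m = (F_max+F_min)/2 = 665 N
τ_a = K_W·8F_aD/(πd³) = 1.2799 × 83.994 = 107.5 MPa
τ_m = K_s·8F_mD/(πd³) = 1.0913 × 131.43 = 143.43 MPa
Soderberg: 1/n_f = τ_a/S_se + τ_m/S_sy = 107.5/199 + 143.43/353 = 0.54020 + 0.40631 = 0.94651
n_f = 1/0.94651 = 1.057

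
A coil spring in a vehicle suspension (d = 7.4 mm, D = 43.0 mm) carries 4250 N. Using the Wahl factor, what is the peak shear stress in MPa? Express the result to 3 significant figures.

Spring index C = D/d = 43.0/7.4 = 5.8108
K_W = (4C−1)/(4C−4) + 0.615/C = 22.243/19.243 + 0.1058 = 1.2617
τ₀ = 8FD/(πd³) = 8·4250·43.0/(π·7.4³) = 1.462e+06/1273 = 1148.4 MPa
τ_max = K·τ₀ = 1.2617 × 1148.4 = 1449 MPa

1450 MPa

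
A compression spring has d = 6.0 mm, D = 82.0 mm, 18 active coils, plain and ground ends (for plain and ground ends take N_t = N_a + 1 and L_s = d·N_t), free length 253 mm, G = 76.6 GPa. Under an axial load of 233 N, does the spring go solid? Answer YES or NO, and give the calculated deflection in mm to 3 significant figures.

k = Gd⁴/(8D³N_a) = (76.6×10³)(6.0⁴)/(8·82.0³·18) = 1.2503 N/mm
N_t = 19; L_s = 6.0·19 = 114 mm; δ_solid = L₀ − L_s = 253 − 114 = 139 mm
δ = F/k = 233/1.2503 = 186.35 mm
δ ≥ δ_solid → spring goes solid

YES, δ = 186 mm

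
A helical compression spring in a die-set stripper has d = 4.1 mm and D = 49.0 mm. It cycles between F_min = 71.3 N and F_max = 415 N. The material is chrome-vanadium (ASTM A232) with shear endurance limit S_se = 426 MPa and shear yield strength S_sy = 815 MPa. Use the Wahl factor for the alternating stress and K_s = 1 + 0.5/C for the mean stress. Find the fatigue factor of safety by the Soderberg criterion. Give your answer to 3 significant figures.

C = D/d = 49.0/4.1 = 11.9512; K_W = (4C−1)/(4C−4)+0.615/C = 1.1199; K_s = 1+0.5/C = 1.0418
F_a = (F_max−F_min)/2 = 171.85 N; F_m = (F_max+F_min)/2 = 243.15 N
τ_a = K_W·8F_aD/(πd³) = 1.1199 × 311.12 = 348.44 MPa
τ_m = K_s·8F_mD/(πd³) = 1.0418 × 440.21 = 458.63 MPa
Soderberg: 1/n_f = τ_a/S_se + τ_m/S_sy = 348.44/426 + 458.63/815 = 0.81794 + 0.56273 = 1.3807
n_f = 1/1.3807 = 0.7243

0.724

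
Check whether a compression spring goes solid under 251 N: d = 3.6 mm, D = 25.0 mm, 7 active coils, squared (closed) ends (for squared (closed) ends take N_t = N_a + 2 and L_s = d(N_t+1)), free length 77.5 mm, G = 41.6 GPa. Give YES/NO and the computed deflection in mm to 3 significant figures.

k = Gd⁴/(8D³N_a) = (41.6×10³)(3.6⁴)/(8·25.0³·7) = 7.9854 N/mm
N_t = 9; L_s = 3.6·10 = 36 mm; δ_solid = L₀ − L_s = 77.5 − 36 = 41.5 mm
δ = F/k = 251/7.9854 = 31.432 mm
δ < δ_solid → spring does not go solid

NO, δ = 31.4 mm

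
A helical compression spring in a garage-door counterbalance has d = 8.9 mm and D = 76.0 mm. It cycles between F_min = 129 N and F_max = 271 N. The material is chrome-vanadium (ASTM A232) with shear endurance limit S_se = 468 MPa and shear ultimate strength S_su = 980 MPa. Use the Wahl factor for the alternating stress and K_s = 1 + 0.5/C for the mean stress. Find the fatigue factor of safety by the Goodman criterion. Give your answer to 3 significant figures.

C = D/d = 76.0/8.9 = 8.5393; K_W = (4C−1)/(4C−4)+0.615/C = 1.1715; K_s = 1+0.5/C = 1.0586
F_a = (F_max−F_min)/2 = 71 N; F_m = (F_max+F_min)/2 = 200 N
τ_a = K_W·8F_aD/(πd³) = 1.1715 × 19.491 = 22.834 MPa
τ_m = K_s·8F_mD/(πd³) = 1.0586 × 54.905 = 58.12 MPa
Goodman: 1/n_f = τ_a/S_se + τ_m/S_su = 22.834/468 + 58.12/980 = 0.04879 + 0.05931 = 0.1081
n_f = 1/0.1081 = 9.251

9.25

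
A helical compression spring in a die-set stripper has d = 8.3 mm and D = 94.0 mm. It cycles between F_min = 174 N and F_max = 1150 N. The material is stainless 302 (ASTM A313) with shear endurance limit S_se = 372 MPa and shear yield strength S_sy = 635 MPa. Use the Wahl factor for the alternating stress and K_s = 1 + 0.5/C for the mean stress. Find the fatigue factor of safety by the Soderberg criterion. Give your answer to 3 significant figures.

0.931

C = D/d = 94.0/8.3 = 11.3253; K_W = (4C−1)/(4C−4)+0.615/C = 1.1269; K_s = 1+0.5/C = 1.0441
F_a = (F_max−F_min)/2 = 488 N; F_m = (F_max+F_min)/2 = 662 N
τ_a = K_W·8F_aD/(πd³) = 1.1269 × 204.29 = 230.23 MPa
τ_m = K_s·8F_mD/(πd³) = 1.0441 × 277.14 = 289.37 MPa
Soderberg: 1/n_f = τ_a/S_se + τ_m/S_sy = 230.23/372 + 289.37/635 = 0.61889 + 0.45570 = 1.0746
n_f = 1/1.0746 = 0.9306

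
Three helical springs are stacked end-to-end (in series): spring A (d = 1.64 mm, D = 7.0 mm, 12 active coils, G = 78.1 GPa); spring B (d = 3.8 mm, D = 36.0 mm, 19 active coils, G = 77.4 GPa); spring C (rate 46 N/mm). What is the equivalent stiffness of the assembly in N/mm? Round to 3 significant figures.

k_A = Gd⁴/(8D³N_a) = (78.1×10³)(1.64⁴)/(8·7.0³·12) = 17.158 N/mm
k_B = Gd⁴/(8D³N_a) = (77.4×10³)(3.8⁴)/(8·36.0³·19) = 2.2757 N/mm
Series: 1/k_eq = 1/17.158 + 1/2.2757 + 1/46 = 0.51944; k_eq = 1.9252 N/mm

1.93 N/mm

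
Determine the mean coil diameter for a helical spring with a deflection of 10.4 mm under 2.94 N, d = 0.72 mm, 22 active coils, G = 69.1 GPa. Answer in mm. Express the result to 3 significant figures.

Required rate k = F/δ = 2.94/10.4 = 0.28269 N/mm
D = (Gd⁴/(8N_a·k))^(1/3) = (69.1×10³·0.72⁴/(8·22·0.28269))^(1/3)
  = (373.234)^(1/3) = 7.1999 mm

7.20 mm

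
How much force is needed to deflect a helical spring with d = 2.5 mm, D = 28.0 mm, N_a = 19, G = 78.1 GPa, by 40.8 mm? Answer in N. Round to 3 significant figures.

k = Gd⁴/(8D³N_a) = (78.1×10³)(2.5⁴)/(8·28.0³·19) = 0.91431 N/mm
F = k·δ = 0.91431 × 40.8 = 37.304 N

37.3 N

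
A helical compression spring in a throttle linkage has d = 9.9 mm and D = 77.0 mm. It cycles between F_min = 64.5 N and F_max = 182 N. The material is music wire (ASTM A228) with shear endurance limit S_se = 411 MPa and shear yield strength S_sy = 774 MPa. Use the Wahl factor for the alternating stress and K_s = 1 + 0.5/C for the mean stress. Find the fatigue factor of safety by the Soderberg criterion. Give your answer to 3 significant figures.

14.6

C = D/d = 77.0/9.9 = 7.7778; K_W = (4C−1)/(4C−4)+0.615/C = 1.1897; K_s = 1+0.5/C = 1.0643
F_a = (F_max−F_min)/2 = 58.75 N; F_m = (F_max+F_min)/2 = 123.25 N
τ_a = K_W·8F_aD/(πd³) = 1.1897 × 11.872 = 14.125 MPa
τ_m = K_s·8F_mD/(πd³) = 1.0643 × 24.906 = 26.508 MPa
Soderberg: 1/n_f = τ_a/S_se + τ_m/S_sy = 14.125/411 + 26.508/774 = 0.03437 + 0.03425 = 0.068614
n_f = 1/0.068614 = 14.57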